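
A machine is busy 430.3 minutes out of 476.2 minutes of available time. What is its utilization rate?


Utilization = busy / total × 100
= 430.3 / 476.2 × 100
= 90.4%


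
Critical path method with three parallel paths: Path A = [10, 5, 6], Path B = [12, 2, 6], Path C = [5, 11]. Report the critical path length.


Path A: 10 + 5 + 6 = 21
Path B: 12 + 2 + 6 = 20
Path C: 5 + 11 = 16
Critical path = longest = max(21, 20, 16)
= 21 (Path A)


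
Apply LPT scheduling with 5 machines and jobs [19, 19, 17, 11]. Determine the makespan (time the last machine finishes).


Jobs (LPT sorted): [19, 19, 17, 11]
Machines: 5
  J=19 → Machine 1 (load: 0+19=19)
  J=19 → Machine 2 (load: 0+19=19)
  J=17 → Machine 3 (load: 0+17=17)
  J=11 → Machine 4 (load: 0+11=11)
Machine loads: [19, 19, 17, 11, 0]
Makespan = max = 19 time units


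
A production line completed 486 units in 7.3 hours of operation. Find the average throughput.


Throughput = units / time
= 486 / 7.3
= 66.6 units/hour


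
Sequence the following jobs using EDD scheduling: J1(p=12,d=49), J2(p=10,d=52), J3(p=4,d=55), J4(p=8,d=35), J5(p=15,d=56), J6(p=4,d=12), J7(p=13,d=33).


EDD: sort by earliest due date
  J6: d=12, p=4
  J7: d=33, p=13
  J4: d=35, p=8
  J1: d=49, p=12
  J2: d=52, p=10
  J3: d=55, p=4
  J5: d=56, p=15
Order: J6 → J7 → J4 → J1 → J2 → J3 → J5


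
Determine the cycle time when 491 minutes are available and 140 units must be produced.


Cycle time = available time / demand
= 491 / 140
= 3.51 min/unit


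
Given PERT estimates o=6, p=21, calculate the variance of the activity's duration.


σ² = ((p - o) / 6)² = (p - o)² / 36
= (21 - 6)² / 36
= 15² / 36
= 225 / 36
= 6.2500


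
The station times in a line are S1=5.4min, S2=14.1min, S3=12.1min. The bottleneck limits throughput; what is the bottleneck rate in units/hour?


Bottleneck = longest station time
Station times: [5.4, 14.1, 12.1]
Max = 14.1 min
Rate = 60 / 14.1
= 4.26 units/hour (bottleneck: 14.1min)


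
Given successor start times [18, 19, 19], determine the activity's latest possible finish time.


LF = min of all successor start times
Successors start at: [18, 19, 19]
LF = min(18, 19, 19)
= 18


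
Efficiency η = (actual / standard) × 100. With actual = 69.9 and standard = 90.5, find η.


Efficiency = (actual / standard) × 100
= (69.9 / 90.5) × 100
= 77.2%


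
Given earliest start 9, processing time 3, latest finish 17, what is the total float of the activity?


EF = ES + duration = 9 + 3 = 12
LS = LF - duration = 17 - 3 = 14
Total Float = LF - EF = 17 - 12
(or LS - ES = 14 - 9)
= 5


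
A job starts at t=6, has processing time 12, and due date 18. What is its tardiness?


Completion = start + processing = 6 + 12 = 18
Tardiness = max(0, C - d) = max(0, 18 - 18)
= max(0, 0)
= 0


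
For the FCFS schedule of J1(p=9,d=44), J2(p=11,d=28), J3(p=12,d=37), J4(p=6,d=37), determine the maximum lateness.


Lateness per job (L = C - d):
  J1: C=9, d=44, L=-35
  J2: C=20, d=28, L=-8
  J3: C=32, d=37, L=-5
  J4: C=38, d=37, L=1
Lmax = max(-35, -8, -5, 1)
= 1


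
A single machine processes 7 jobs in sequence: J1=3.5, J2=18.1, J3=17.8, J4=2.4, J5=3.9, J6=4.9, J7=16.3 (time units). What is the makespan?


Sequential makespan: sum all processing times
= 3.5 + 18.1 + 17.8 + 2.4 + 3.9 + 4.9 + 16.3
= 66.9 time units


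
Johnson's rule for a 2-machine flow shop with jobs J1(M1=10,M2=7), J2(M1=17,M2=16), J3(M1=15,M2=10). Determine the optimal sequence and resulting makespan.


Johnson's rule:
Group 1 (M1≤M2, sort by M1): []
Group 2 (M1>M2, sort desc M2): ['J2', 'J3', 'J1']
Sequence: J2 → J3 → J1
Makespan calculation:
  J2: M1 done=17, M2 done=33
  J3: M1 done=32, M2 done=43
  J1: M1 done=42, M2 done=50
= Sequence: J2 → J3 → J1, Makespan: 50


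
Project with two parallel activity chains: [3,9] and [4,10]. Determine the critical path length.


Path A: 3 + 9 = 12
Path B: 4 + 10 = 14
Critical path = longest = max(12, 14)
= 14 (Path B)


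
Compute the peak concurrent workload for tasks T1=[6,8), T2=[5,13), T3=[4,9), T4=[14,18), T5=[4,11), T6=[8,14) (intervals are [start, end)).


Check each time point for overlaps:
  t=6: 4 tasks active (T1, T2, T3, T5)
Max concurrent = 4


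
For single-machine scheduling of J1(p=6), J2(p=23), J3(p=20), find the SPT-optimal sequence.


SPT: sort by shortest processing time
  J1: p=6
  J3: p=20
  J2: p=23
Order: J1 → J3 → J2


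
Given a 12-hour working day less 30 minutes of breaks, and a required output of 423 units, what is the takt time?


Available = 12×60 - 30 = 690 min
Takt time = 690 / 423
= 1.63 min/unit


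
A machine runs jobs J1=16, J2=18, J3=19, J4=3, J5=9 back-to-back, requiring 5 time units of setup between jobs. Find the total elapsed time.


Makespan = Σ processing + (n-1) × setup
= (16 + 18 + 19 + 3 + 9) + (5-1)×5
= 65 + 20
= 85 time units


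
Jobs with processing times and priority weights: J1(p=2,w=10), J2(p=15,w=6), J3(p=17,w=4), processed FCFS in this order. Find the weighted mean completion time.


Completion times:
  J1: C=2, w×C=10×2=20
  J2: C=17, w×C=6×17=102
  J3: C=34, w×C=4×34=136
Sum w×C = 258
Sum w = 20
Weighted avg = 258/20
= 12.90


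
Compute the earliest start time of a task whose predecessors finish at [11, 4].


ES = max of all predecessor completion times
Predecessors: [11, 4]
ES = max(11, 4)
= 11


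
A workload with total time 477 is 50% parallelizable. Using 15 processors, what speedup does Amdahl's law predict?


Amdahl's law: T_p = T × ((1-p) + p/N)
= 477 × ((1-0.5) + 0.5/15)
= 477 × (0.50 + 0.0333)
= 477 × 0.5333
= 254.40
Speedup = 477/254.40
= 1.88×


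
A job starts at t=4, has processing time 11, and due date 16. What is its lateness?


Completion = 4 + 11 = 15
Lateness = C - d = 15 - 16
= -1


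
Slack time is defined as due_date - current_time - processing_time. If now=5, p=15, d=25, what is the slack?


Slack = due - current_time - processing
= 25 - 5 - 15
= 5


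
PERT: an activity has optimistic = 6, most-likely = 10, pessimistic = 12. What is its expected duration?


te = (o + 4m + p) / 6
= (6 + 4×10 + 12) / 6
= (6 + 40 + 12) / 6
= 58 / 6
= 9.67


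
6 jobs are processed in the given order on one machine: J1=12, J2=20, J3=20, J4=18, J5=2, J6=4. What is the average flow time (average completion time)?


Completion times:
  J1: completes at 12
  J2: completes at 32
  J3: completes at 52
  J4: completes at 70
  J5: completes at 72
  J6: completes at 76
Sum = 314
Average = 314/6
= 52.33


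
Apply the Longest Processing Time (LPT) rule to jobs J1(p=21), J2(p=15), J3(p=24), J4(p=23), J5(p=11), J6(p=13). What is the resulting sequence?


LPT: sort by longest processing time first
  J3: p=24
  J4: p=23
  J1: p=21
  J2: p=15
  J6: p=13
  J5: p=11
Order: J3 → J4 → J1 → J2 → J6 → J5


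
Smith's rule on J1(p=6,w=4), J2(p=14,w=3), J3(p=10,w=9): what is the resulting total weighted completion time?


WSPT order (by p/w): J3 → J1 → J2
  J3: C=10, w·C=9×10=90
  J1: C=16, w·C=4×16=64
  J2: C=30, w·C=3×30=90
Σ w·C = 244
= 244


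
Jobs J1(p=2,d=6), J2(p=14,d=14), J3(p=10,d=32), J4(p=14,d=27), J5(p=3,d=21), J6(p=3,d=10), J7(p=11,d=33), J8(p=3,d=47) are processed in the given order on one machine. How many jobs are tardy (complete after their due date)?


Completion vs due date:
  J1: C=2, d=6 → on time
  J2: C=16, d=14 → TARDY
  J3: C=26, d=32 → on time
  J4: C=40, d=27 → TARDY
  J5: C=43, d=21 → TARDY
  J6: C=46, d=10 → TARDY
  J7: C=57, d=33 → TARDY
  J8: C=60, d=47 → TARDY
Tardy jobs: J2, J4, J5, J6, J7, J8
Count = 6


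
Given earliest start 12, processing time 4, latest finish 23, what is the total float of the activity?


EF = ES + duration = 12 + 4 = 16
LS = LF - duration = 23 - 4 = 19
Total Float = LF - EF = 23 - 16
(or LS - ES = 19 - 12)
= 7


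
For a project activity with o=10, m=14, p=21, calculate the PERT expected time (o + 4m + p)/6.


te = (o + 4m + p) / 6
= (10 + 4×14 + 21) / 6
= (10 + 56 + 21) / 6
= 87 / 6
= 14.50


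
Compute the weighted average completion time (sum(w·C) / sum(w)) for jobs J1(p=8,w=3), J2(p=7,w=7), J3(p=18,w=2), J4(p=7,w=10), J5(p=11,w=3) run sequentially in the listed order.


Completion times:
  J1: C=8, w×C=3×8=24
  J2: C=15, w×C=7×15=105
  J3: C=33, w×C=2×33=66
  J4: C=40, w×C=10×40=400
  J5: C=51, w×C=3×51=153
Sum w×C = 748
Sum w = 25
Weighted avg = 748/25
= 29.92


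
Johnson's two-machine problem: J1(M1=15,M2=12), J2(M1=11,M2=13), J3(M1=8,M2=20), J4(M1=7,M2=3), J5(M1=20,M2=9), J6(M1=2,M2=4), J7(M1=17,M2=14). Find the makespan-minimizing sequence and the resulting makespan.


Johnson's rule:
Group 1 (M1≤M2, sort by M1): ['J6', 'J3', 'J2']
Group 2 (M1>M2, sort desc M2): ['J7', 'J1', 'J5', 'J4']
Sequence: J6 → J3 → J2 → J7 → J1 → J5 → J4
Makespan calculation:
  J6: M1 done=2, M2 done=6
  J3: M1 done=10, M2 done=30
  J2: M1 done=21, M2 done=43
  J7: M1 done=38, M2 done=57
  J1: M1 done=53, M2 done=69
  J5: M1 done=73, M2 done=82
  J4: M1 done=80, M2 done=85
= Sequence: J6 → J3 → J2 → J7 → J1 → J5 → J4, Makespan: 85


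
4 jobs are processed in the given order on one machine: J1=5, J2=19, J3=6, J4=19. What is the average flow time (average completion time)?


Completion times:
  J1: completes at 5
  J2: completes at 24
  J3: completes at 30
  J4: completes at 49
Sum = 108
Average = 108/4
= 27.00


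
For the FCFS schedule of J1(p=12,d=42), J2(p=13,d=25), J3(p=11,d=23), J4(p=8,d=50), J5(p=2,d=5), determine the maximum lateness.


Lateness per job (L = C - d):
  J1: C=12, d=42, L=-30
  J2: C=25, d=25, L=0
  J3: C=36, d=23, L=13
  J4: C=44, d=50, L=-6
  J5: C=46, d=5, L=41
Lmax = max(-30, 0, 13, -6, 41)
= 41


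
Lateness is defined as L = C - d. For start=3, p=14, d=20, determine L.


Completion = 3 + 14 = 17
Lateness = C - d = 17 - 20
= -3


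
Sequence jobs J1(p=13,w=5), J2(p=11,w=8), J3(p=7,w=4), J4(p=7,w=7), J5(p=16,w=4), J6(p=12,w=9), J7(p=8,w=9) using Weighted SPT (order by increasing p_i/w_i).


WSPT (Smith's rule): sort by p/w ascending
  J7: p/w = 8/9 = 0.889
  J4: p/w = 7/7 = 1.000
  J6: p/w = 12/9 = 1.333
  J2: p/w = 11/8 = 1.375
  J3: p/w = 7/4 = 1.750
  J1: p/w = 13/5 = 2.600
  J5: p/w = 16/4 = 4.000
Order: J7 → J4 → J6 → J2 → J3 → J1 → J5


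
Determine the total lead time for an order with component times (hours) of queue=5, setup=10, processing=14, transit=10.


Lead time = queue + setup + processing + transit
= 5 + 10 + 14 + 10
= 39 hours


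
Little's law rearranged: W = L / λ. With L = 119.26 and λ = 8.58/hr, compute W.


Little's law: L = λW → W = L / λ
= 119.26 / 8.58
= 13.90 hours


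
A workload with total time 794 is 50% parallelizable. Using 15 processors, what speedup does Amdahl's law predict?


Amdahl's law: T_p = T × ((1-p) + p/N)
= 794 × ((1-0.5) + 0.5/15)
= 794 × (0.50 + 0.0333)
= 794 × 0.5333
= 423.47
Speedup = 794/423.47
= 1.88×


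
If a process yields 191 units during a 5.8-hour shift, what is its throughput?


Throughput = units / time
= 191 / 5.8
= 32.9 units/hour


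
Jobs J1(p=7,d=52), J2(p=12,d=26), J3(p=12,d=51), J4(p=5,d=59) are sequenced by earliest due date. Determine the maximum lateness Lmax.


EDD order: J2 → J3 → J1 → J4
Completion and lateness:
  J2: C=12, d=26, L=12-26=-14
  J3: C=24, d=51, L=24-51=-27
  J1: C=31, d=52, L=31-52=-21
  J4: C=36, d=59, L=36-59=-23
Lmax = max(-14, -27, -21, -23)
= -14


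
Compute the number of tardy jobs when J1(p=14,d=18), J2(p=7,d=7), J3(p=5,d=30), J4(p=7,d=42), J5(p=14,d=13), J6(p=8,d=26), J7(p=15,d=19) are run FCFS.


Completion vs due date:
  J1: C=14, d=18 → on time
  J2: C=21, d=7 → TARDY
  J3: C=26, d=30 → on time
  J4: C=33, d=42 → on time
  J5: C=47, d=13 → TARDY
  J6: C=55, d=26 → TARDY
  J7: C=70, d=19 → TARDY
Tardy jobs: J2, J5, J6, J7
Count = 4


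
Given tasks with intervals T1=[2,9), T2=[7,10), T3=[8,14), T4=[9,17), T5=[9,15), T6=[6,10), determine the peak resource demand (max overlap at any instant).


Check each time point for overlaps:
  t=9: 5 tasks active (T2, T3, T4, T5, T6)
Max concurrent = 5


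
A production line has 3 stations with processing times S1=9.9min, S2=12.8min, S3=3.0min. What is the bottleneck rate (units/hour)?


Bottleneck = longest station time
Station times: [9.9, 12.8, 3.0]
Max = 12.8 min
Rate = 60 / 12.8
= 4.69 units/hour (bottleneck: 12.8min)


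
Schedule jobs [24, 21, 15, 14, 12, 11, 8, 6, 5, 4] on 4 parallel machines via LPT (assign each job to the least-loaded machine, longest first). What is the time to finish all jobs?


Jobs (LPT sorted): [24, 21, 15, 14, 12, 11, 8, 6, 5, 4]
Machines: 4
  J=24 → Machine 1 (load: 0+24=24)
  J=21 → Machine 2 (load: 0+21=21)
  J=15 → Machine 3 (load: 0+15=15)
  J=14 → Machine 4 (load: 0+14=14)
  J=12 → Machine 4 (load: 14+12=26)
  J=11 → Machine 3 (load: 15+11=26)
  J=8 → Machine 2 (load: 21+8=29)
  J=6 → Machine 1 (load: 24+6=30)
  J=5 → Machine 3 (load: 26+5=31)
  J=4 → Machine 4 (load: 26+4=30)
Machine loads: [30, 29, 31, 30]
Makespan = max = 31 time units


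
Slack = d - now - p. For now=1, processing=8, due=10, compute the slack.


Slack = due - current_time - processing
= 10 - 1 - 8
= 1


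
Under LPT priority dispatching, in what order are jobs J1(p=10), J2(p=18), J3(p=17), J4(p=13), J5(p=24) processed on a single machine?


LPT: sort by longest processing time first
  J5: p=24
  J2: p=18
  J3: p=17
  J4: p=13
  J1: p=10
Order: J5 → J2 → J3 → J4 → J1


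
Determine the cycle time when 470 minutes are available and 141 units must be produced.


Cycle time = available time / demand
= 470 / 141
= 3.33 min/unit


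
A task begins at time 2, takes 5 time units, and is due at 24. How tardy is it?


Completion = start + processing = 2 + 5 = 7
Tardiness = max(0, C - d) = max(0, 7 - 24)
= max(0, -17)
= 0


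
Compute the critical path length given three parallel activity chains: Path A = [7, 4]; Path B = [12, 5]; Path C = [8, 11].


Path A: 7 + 4 = 11
Path B: 12 + 5 = 17
Path C: 8 + 11 = 19
Critical path = longest = max(11, 17, 19)
= 19 (Path C)


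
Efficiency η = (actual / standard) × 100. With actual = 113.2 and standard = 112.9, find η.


Efficiency = (actual / standard) × 100
= (113.2 / 112.9) × 100
= 100.3%


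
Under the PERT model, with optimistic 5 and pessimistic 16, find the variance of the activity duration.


σ² = ((p - o) / 6)² = (p - o)² / 36
= (16 - 5)² / 36
= 11² / 36
= 121 / 36
= 3.3611


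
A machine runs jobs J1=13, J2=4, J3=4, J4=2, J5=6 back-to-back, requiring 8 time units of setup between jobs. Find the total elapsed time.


Makespan = Σ processing + (n-1) × setup
= (13 + 4 + 4 + 2 + 6) + (5-1)×8
= 29 + 32
= 61 time units


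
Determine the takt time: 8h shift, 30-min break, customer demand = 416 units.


Available = 8×60 - 30 = 450 min
Takt time = 450 / 416
= 1.08 min/unit


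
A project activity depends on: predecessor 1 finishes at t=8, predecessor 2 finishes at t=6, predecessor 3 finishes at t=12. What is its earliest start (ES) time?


ES = max of all predecessor completion times
Predecessors: [8, 6, 12]
ES = max(8, 6, 12)
= 12


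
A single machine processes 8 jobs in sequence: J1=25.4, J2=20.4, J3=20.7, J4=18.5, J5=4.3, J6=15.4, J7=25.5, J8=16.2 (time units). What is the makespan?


Sequential makespan: sum all processing times
= 25.4 + 20.4 + 20.7 + 18.5 + 4.3 + 15.4 + 25.5 + 16.2
= 146.4 time units


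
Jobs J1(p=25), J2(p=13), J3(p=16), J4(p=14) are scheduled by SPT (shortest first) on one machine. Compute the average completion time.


SPT order: J2 → J4 → J3 → J1
Completion times:
  J2: C=13
  J4: C=27
  J3: C=43
  J1: C=68
Sum = 151, n = 4
Mean flow = 151/4
= 37.75


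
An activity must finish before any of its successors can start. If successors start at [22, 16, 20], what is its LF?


LF = min of all successor start times
Successors start at: [22, 16, 20]
LF = min(22, 16, 20)
= 16


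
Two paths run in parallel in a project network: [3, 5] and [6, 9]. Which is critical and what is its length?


Path A: 3 + 5 = 8
Path B: 6 + 9 = 15
Critical path = longest = max(8, 15)
= 15 (Path B)


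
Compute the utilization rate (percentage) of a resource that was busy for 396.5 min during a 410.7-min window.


Utilization = busy / total × 100
= 396.5 / 410.7 × 100
= 96.5%


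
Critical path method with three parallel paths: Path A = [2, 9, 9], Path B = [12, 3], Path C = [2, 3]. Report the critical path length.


Path A: 2 + 9 + 9 = 20
Path B: 12 + 3 = 15
Path C: 2 + 3 = 5
Critical path = longest = max(20, 15, 5)
= 20 (Path A)


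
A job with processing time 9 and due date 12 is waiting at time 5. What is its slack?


Slack = due - current_time - processing
= 12 - 5 - 9
= -2


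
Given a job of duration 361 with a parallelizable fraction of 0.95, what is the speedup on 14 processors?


Amdahl's law: T_p = T × ((1-p) + p/N)
= 361 × ((1-0.95) + 0.95/14)
= 361 × (0.05 + 0.0679)
= 361 × 0.1179
= 42.55
Speedup = 361/42.55
= 8.48×


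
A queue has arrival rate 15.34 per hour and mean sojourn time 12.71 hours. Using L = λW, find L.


Little's law: L = λ × W
= 15.34 × 12.71
= 194.97


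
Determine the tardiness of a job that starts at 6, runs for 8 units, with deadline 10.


Completion = start + processing = 6 + 8 = 14
Tardiness = max(0, C - d) = max(0, 14 - 10)
= max(0, 4)
= 4


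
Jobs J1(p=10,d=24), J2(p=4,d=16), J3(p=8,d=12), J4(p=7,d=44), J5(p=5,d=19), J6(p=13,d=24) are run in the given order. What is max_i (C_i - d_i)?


Lateness per job (L = C - d):
  J1: C=10, d=24, L=-14
  J2: C=14, d=16, L=-2
  J3: C=22, d=12, L=10
  J4: C=29, d=44, L=-15
  J5: C=34, d=19, L=15
  J6: C=47, d=24, L=23
Lmax = max(-14, -2, 10, -15, 15, 23)
= 23


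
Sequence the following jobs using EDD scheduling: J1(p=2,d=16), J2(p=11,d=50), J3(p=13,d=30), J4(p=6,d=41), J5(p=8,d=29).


EDD: sort by earliest due date
  J1: d=16, p=2
  J5: d=29, p=8
  J3: d=30, p=13
  J4: d=41, p=6
  J2: d=50, p=11
Order: J1 → J5 → J3 → J4 → J2


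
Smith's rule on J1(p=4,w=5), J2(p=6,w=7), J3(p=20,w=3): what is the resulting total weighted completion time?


WSPT order (by p/w): J1 → J2 → J3
  J1: C=4, w·C=5×4=20
  J2: C=10, w·C=7×10=70
  J3: C=30, w·C=3×30=90
Σ w·C = 180
= 180


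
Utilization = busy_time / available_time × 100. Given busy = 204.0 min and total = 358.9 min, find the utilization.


Utilization = busy / total × 100
= 204.0 / 358.9 × 100
= 56.8%


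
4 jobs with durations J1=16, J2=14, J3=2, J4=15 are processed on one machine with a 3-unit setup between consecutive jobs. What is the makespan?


Makespan = Σ processing + (n-1) × setup
= (16 + 14 + 2 + 15) + (4-1)×3
= 47 + 9
= 56 time units


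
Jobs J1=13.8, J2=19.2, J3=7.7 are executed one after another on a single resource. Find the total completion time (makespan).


Sequential makespan: sum all processing times
= 13.8 + 19.2 + 7.7
= 40.7 time units


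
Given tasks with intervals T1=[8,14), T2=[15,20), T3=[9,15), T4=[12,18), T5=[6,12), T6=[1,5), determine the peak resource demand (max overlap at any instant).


Check each time point for overlaps:
  t=9: 3 tasks active (T1, T3, T5)
Max concurrent = 3


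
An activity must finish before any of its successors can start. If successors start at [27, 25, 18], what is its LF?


LF = min of all successor start times
Successors start at: [27, 25, 18]
LF = min(27, 25, 18)
= 18


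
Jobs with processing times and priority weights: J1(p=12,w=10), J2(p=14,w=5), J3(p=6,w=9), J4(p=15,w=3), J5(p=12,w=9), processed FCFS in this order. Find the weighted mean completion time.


Completion times:
  J1: C=12, w×C=10×12=120
  J2: C=26, w×C=5×26=130
  J3: C=32, w×C=9×32=288
  J4: C=47, w×C=3×47=141
  J5: C=59, w×C=9×59=531
Sum w×C = 1210
Sum w = 36
Weighted avg = 1210/36
= 33.61


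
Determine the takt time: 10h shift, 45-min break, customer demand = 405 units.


Available = 10×60 - 45 = 555 min
Takt time = 555 / 405
= 1.37 min/unit


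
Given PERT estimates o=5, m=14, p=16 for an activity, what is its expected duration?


te = (o + 4m + p) / 6
= (5 + 4×14 + 16) / 6
= (5 + 56 + 16) / 6
= 77 / 6
= 12.83


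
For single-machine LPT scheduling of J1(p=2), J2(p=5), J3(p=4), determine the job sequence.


LPT: sort by longest processing time first
  J2: p=5
  J3: p=4
  J1: p=2
Order: J2 → J3 → J1


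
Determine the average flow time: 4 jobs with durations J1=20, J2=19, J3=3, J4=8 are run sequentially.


Completion times:
  J1: completes at 20
  J2: completes at 39
  J3: completes at 42
  J4: completes at 50
Sum = 151
Average = 151/4
= 37.75


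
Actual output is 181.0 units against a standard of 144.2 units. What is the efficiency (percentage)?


Efficiency = (actual / standard) × 100
= (181.0 / 144.2) × 100
= 125.5%


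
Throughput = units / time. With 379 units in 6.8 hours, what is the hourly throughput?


Throughput = units / time
= 379 / 6.8
= 55.7 units/hour


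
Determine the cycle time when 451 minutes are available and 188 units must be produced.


Cycle time = available time / demand
= 451 / 188
= 2.40 min/unit


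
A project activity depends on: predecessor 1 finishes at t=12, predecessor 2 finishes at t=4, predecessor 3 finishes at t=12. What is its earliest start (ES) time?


ES = max of all predecessor completion times
Predecessors: [12, 4, 12]
ES = max(12, 4, 12)
= 12


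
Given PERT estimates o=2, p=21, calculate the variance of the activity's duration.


σ² = ((p - o) / 6)² = (p - o)² / 36
= (21 - 2)² / 36
= 19² / 36
= 361 / 36
= 10.0278


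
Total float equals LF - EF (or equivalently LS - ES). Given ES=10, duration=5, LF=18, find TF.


EF = ES + duration = 10 + 5 = 15
LS = LF - duration = 18 - 5 = 13
Total Float = LF - EF = 18 - 15
(or LS - ES = 13 - 10)
= 3


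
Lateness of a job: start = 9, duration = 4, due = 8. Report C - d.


Completion = 9 + 4 = 13
Lateness = C - d = 13 - 8
= 5


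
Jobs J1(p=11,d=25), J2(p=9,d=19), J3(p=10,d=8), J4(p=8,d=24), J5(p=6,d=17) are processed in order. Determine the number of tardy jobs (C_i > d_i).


Completion vs due date:
  J1: C=11, d=25 → on time
  J2: C=20, d=19 → TARDY
  J3: C=30, d=8 → TARDY
  J4: C=38, d=24 → TARDY
  J5: C=44, d=17 → TARDY
Tardy jobs: J2, J3, J4, J5
Count = 4


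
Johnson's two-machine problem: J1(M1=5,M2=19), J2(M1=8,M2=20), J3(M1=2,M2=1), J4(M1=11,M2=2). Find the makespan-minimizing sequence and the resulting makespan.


Johnson's rule:
Group 1 (M1≤M2, sort by M1): ['J1', 'J2']
Group 2 (M1>M2, sort desc M2): ['J4', 'J3']
Sequence: J1 → J2 → J4 → J3
Makespan calculation:
  J1: M1 done=5, M2 done=24
  J2: M1 done=13, M2 done=44
  J4: M1 done=24, M2 done=46
  J3: M1 done=26, M2 done=47
= Sequence: J1 → J2 → J4 → J3, Makespan: 47


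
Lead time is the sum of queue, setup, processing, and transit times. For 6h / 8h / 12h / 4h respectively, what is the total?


Lead time = queue + setup + processing + transit
= 6 + 8 + 12 + 4
= 30 hours


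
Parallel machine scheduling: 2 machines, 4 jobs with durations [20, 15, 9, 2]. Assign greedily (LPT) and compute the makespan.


Jobs (LPT sorted): [20, 15, 9, 2]
Machines: 2
  J=20 → Machine 1 (load: 0+20=20)
  J=15 → Machine 2 (load: 0+15=15)
  J=9 → Machine 2 (load: 15+9=24)
  J=2 → Machine 1 (load: 20+2=22)
Machine loads: [22, 24]
Makespan = max = 24 time units


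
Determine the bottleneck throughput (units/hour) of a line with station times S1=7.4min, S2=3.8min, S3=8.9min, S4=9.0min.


Bottleneck = longest station time
Station times: [7.4, 3.8, 8.9, 9.0]
Max = 9.0 min
Rate = 60 / 9.0
= 6.67 units/hour (bottleneck: 9.0min)


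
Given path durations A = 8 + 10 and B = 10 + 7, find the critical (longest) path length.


Path A: 8 + 10 = 18
Path B: 10 + 7 = 17
Critical path = longest = max(18, 17)
= 18 (Path A)


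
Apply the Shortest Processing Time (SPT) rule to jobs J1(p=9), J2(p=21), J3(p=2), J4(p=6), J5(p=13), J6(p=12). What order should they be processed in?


SPT: sort by shortest processing time
  J3: p=2
  J4: p=6
  J1: p=9
  J6: p=12
  J5: p=13
  J2: p=21
Order: J3 → J4 → J1 → J6 → J5 → J2


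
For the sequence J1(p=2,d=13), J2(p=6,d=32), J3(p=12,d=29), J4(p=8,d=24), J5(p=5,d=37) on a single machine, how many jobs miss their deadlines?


Completion vs due date:
  J1: C=2, d=13 → on time
  J2: C=8, d=32 → on time
  J3: C=20, d=29 → on time
  J4: C=28, d=24 → TARDY
  J5: C=33, d=37 → on time
Tardy jobs: J4
Count = 1


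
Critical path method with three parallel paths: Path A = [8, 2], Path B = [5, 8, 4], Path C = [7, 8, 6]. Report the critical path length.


Path A: 8 + 2 = 10
Path B: 5 + 8 + 4 = 17
Path C: 7 + 8 + 6 = 21
Critical path = longest = max(10, 17, 21)
= 21 (Path C)


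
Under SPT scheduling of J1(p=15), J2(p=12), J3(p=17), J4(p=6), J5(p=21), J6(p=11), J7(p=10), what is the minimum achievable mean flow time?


SPT order: J4 → J7 → J6 → J2 → J1 → J3 → J5
Completion times:
  J4: C=6
  J7: C=16
  J6: C=27
  J2: C=39
  J1: C=54
  J3: C=71
  J5: C=92
Sum = 305, n = 7
Mean flow = 305/7
= 43.57


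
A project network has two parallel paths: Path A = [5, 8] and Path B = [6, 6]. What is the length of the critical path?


Path A: 5 + 8 = 13
Path B: 6 + 6 = 12
Critical path = longest = max(13, 12)
= 13 (Path A)


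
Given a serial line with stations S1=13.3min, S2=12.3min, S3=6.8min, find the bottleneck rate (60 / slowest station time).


Bottleneck = longest station time
Station times: [13.3, 12.3, 6.8]
Max = 13.3 min
Rate = 60 / 13.3
= 4.51 units/hour (bottleneck: 13.3min)


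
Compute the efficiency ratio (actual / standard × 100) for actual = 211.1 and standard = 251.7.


Efficiency = (actual / standard) × 100
= (211.1 / 251.7) × 100
= 83.9%


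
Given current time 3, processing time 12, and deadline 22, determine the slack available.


Slack = due - current_time - processing
= 22 - 3 - 12
= 7


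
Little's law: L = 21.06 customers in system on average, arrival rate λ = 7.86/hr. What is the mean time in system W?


Little's law: L = λW → W = L / λ
= 21.06 / 7.86
= 2.68 hours


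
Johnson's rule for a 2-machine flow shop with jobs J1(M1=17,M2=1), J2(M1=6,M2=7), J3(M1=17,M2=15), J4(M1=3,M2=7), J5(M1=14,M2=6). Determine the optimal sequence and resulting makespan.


Johnson's rule:
Group 1 (M1≤M2, sort by M1): ['J4', 'J2']
Group 2 (M1>M2, sort desc M2): ['J3', 'J5', 'J1']
Sequence: J4 → J2 → J3 → J5 → J1
Makespan calculation:
  J4: M1 done=3, M2 done=10
  J2: M1 done=9, M2 done=17
  J3: M1 done=26, M2 done=41
  J5: M1 done=40, M2 done=47
  J1: M1 done=57, M2 done=58
= Sequence: J4 → J2 → J3 → J5 → J1, Makespan: 58


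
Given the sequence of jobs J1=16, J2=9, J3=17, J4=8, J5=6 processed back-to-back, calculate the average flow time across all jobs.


Completion times:
  J1: completes at 16
  J2: completes at 25
  J3: completes at 42
  J4: completes at 50
  J5: completes at 56
Sum = 189
Average = 189/5
= 37.80


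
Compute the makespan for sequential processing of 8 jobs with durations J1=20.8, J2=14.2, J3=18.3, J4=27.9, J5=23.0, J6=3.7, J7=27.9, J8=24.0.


Sequential makespan: sum all processing times
= 20.8 + 14.2 + 18.3 + 27.9 + 23.0 + 3.7 + 27.9 + 24.0
= 159.8 time units


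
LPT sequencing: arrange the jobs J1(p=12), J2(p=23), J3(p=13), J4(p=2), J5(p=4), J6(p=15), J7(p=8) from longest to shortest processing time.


LPT: sort by longest processing time first
  J2: p=23
  J6: p=15
  J3: p=13
  J1: p=12
  J7: p=8
  J5: p=4
  J4: p=2
Order: J2 → J6 → J3 → J1 → J7 → J5 → J4


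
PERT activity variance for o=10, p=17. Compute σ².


σ² = ((p - o) / 6)² = (p - o)² / 36
= (17 - 10)² / 36
= 7² / 36
= 49 / 36
= 1.3611


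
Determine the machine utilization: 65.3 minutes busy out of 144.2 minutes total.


Utilization = busy / total × 100
= 65.3 / 144.2 × 100
= 45.3%


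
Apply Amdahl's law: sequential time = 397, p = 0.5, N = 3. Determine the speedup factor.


Amdahl's law: T_p = T × ((1-p) + p/N)
= 397 × ((1-0.5) + 0.5/3)
= 397 × (0.50 + 0.1667)
= 397 × 0.6667
= 264.67
Speedup = 397/264.67
= 1.50×


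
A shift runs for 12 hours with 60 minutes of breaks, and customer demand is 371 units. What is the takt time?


Available = 12×60 - 60 = 660 min
Takt time = 660 / 371
= 1.78 min/unit


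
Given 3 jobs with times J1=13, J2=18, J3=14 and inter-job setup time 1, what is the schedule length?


Makespan = Σ processing + (n-1) × setup
= (13 + 18 + 14) + (3-1)×1
= 45 + 2
= 47 time units


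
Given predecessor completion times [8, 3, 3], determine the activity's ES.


ES = max of all predecessor completion times
Predecessors: [8, 3, 3]
ES = max(8, 3, 3)
= 8


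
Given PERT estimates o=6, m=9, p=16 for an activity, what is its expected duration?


te = (o + 4m + p) / 6
= (6 + 4×9 + 16) / 6
= (6 + 36 + 16) / 6
= 58 / 6
= 9.67


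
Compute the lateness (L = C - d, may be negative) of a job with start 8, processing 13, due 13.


Completion = 8 + 13 = 21
Lateness = C - d = 21 - 13
= 8


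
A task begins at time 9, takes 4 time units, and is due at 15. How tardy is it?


Completion = start + processing = 9 + 4 = 13
Tardiness = max(0, C - d) = max(0, 13 - 15)
= max(0, -2)
= 0


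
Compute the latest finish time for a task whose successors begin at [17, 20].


LF = min of all successor start times
Successors start at: [17, 20]
LF = min(17, 20)
= 17


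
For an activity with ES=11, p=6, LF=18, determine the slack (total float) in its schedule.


EF = ES + duration = 11 + 6 = 17
LS = LF - duration = 18 - 6 = 12
Total Float = LF - EF = 18 - 17
(or LS - ES = 12 - 11)
= 1


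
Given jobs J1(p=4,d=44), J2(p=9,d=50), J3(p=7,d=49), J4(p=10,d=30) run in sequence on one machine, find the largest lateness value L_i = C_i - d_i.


Lateness per job (L = C - d):
  J1: C=4, d=44, L=-40
  J2: C=13, d=50, L=-37
  J3: C=20, d=49, L=-29
  J4: C=30, d=30, L=0
Lmax = max(-40, -37, -29, 0)
= 0


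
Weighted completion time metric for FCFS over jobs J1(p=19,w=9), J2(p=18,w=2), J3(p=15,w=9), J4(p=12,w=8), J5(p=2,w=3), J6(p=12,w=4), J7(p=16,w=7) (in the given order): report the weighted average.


Completion times:
  J1: C=19, w×C=9×19=171
  J2: C=37, w×C=2×37=74
  J3: C=52, w×C=9×52=468
  J4: C=64, w×C=8×64=512
  J5: C=66, w×C=3×66=198
  J6: C=78, w×C=4×78=312
  J7: C=94, w×C=7×94=658
Sum w×C = 2393
Sum w = 42
Weighted avg = 2393/42
= 56.98


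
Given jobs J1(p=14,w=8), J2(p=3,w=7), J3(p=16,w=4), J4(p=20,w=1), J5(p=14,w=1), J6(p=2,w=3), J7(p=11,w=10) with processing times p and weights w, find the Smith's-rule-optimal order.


WSPT (Smith's rule): sort by p/w ascending
  J2: p/w = 3/7 = 0.429
  J6: p/w = 2/3 = 0.667
  J7: p/w = 11/10 = 1.100
  J1: p/w = 14/8 = 1.750
  J3: p/w = 16/4 = 4.000
  J5: p/w = 14/1 = 14.000
  J4: p/w = 20/1 = 20.000
Order: J2 → J6 → J7 → J1 → J3 → J5 → J4


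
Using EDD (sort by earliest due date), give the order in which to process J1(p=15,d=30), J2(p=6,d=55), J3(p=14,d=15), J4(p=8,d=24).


EDD: sort by earliest due date
  J3: d=15, p=14
  J4: d=24, p=8
  J1: d=30, p=15
  J2: d=55, p=6
Order: J3 → J4 → J1 → J2


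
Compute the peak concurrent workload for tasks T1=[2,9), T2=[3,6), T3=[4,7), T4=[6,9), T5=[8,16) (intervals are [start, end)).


Check each time point for overlaps:
  t=4: 3 tasks active (T1, T2, T3)
Max concurrent = 3


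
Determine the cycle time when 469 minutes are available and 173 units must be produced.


Cycle time = available time / demand
= 469 / 173
= 2.71 min/unit


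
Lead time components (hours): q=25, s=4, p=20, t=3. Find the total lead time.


Lead time = queue + setup + processing + transit
= 25 + 4 + 20 + 3
= 52 hours


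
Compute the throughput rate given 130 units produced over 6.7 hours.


Throughput = units / time
= 130 / 6.7
= 19.4 units/hour


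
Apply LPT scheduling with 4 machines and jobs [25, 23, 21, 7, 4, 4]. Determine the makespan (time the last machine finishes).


Jobs (LPT sorted): [25, 23, 21, 7, 4, 4]
Machines: 4
  J=25 → Machine 1 (load: 0+25=25)
  J=23 → Machine 2 (load: 0+23=23)
  J=21 → Machine 3 (load: 0+21=21)
  J=7 → Machine 4 (load: 0+7=7)
  J=4 → Machine 4 (load: 7+4=11)
  J=4 → Machine 4 (load: 11+4=15)
Machine loads: [25, 23, 21, 15]
Makespan = max = 25 time units


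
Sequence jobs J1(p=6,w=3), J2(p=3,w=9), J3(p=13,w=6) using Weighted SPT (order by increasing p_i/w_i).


WSPT (Smith's rule): sort by p/w ascending
  J2: p/w = 3/9 = 0.333
  J1: p/w = 6/3 = 2.000
  J3: p/w = 13/6 = 2.167
Order: J2 → J1 → J3


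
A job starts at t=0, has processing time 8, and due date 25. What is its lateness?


Completion = 0 + 8 = 8
Lateness = C - d = 8 - 25
= -17


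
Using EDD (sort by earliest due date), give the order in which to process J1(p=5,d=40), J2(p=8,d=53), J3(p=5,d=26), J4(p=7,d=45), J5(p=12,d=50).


EDD: sort by earliest due date
  J3: d=26, p=5
  J1: d=40, p=5
  J4: d=45, p=7
  J5: d=50, p=12
  J2: d=53, p=8
Order: J3 → J1 → J4 → J5 → J2


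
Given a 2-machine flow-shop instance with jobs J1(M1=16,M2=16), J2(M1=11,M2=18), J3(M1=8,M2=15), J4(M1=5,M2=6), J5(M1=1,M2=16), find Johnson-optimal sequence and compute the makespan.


Johnson's rule:
Group 1 (M1≤M2, sort by M1): ['J5', 'J4', 'J3', 'J2', 'J1']
Group 2 (M1>M2, sort desc M2): []
Sequence: J5 → J4 → J3 → J2 → J1
Makespan calculation:
  J5: M1 done=1, M2 done=17
  J4: M1 done=6, M2 done=23
  J3: M1 done=14, M2 done=38
  J2: M1 done=25, M2 done=56
  J1: M1 done=41, M2 done=72
= Sequence: J5 → J4 → J3 → J2 → J1, Makespan: 72


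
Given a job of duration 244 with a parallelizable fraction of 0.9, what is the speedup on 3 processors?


Amdahl's law: T_p = T × ((1-p) + p/N)
= 244 × ((1-0.9) + 0.9/3)
= 244 × (0.10 + 0.3000)
= 244 × 0.4000
= 97.60
Speedup = 244/97.60
= 2.50×


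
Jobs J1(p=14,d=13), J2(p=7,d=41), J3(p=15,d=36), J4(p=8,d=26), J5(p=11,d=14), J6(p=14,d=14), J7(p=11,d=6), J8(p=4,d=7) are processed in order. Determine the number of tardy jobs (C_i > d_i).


Completion vs due date:
  J1: C=14, d=13 → TARDY
  J2: C=21, d=41 → on time
  J3: C=36, d=36 → on time
  J4: C=44, d=26 → TARDY
  J5: C=55, d=14 → TARDY
  J6: C=69, d=14 → TARDY
  J7: C=80, d=6 → TARDY
  J8: C=84, d=7 → TARDY
Tardy jobs: J1, J4, J5, J6, J7, J8
Count = 6


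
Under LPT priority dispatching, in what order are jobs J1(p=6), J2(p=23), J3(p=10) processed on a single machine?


LPT: sort by longest processing time first
  J2: p=23
  J3: p=10
  J1: p=6
Order: J2 → J3 → J1


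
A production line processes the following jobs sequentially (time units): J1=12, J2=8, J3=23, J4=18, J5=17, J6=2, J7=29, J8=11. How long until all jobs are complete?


Sequential makespan: sum all processing times
= 12 + 8 + 23 + 18 + 17 + 2 + 29 + 11
= 120 time units


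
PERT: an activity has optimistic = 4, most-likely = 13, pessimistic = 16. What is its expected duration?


te = (o + 4m + p) / 6
= (4 + 4×13 + 16) / 6
= (4 + 52 + 16) / 6
= 72 / 6
= 12.00


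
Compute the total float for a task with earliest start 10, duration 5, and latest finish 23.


EF = ES + duration = 10 + 5 = 15
LS = LF - duration = 23 - 5 = 18
Total Float = LF - EF = 23 - 15
(or LS - ES = 18 - 10)
= 8


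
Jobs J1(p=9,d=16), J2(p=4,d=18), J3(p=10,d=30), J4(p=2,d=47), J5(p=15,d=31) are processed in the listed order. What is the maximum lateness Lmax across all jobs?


Lateness per job (L = C - d):
  J1: C=9, d=16, L=-7
  J2: C=13, d=18, L=-5
  J3: C=23, d=30, L=-7
  J4: C=25, d=47, L=-22
  J5: C=40, d=31, L=9
Lmax = max(-7, -5, -7, -22, 9)
= 9


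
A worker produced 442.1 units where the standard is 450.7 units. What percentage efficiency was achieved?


Efficiency = (actual / standard) × 100
= (442.1 / 450.7) × 100
= 98.1%


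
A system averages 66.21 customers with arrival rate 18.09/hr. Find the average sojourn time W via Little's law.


Little's law: L = λW → W = L / λ
= 66.21 / 18.09
= 3.66 hours


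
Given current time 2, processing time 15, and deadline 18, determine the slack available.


Slack = due - current_time - processing
= 18 - 2 - 15
= 1


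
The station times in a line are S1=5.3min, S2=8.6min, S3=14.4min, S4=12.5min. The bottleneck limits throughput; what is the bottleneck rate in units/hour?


Bottleneck = longest station time
Station times: [5.3, 8.6, 14.4, 12.5]
Max = 14.4 min
Rate = 60 / 14.4
= 4.17 units/hour (bottleneck: 14.4min)


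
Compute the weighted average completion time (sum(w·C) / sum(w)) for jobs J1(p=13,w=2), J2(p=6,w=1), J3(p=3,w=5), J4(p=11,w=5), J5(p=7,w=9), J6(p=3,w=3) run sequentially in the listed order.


Completion times:
  J1: C=13, w×C=2×13=26
  J2: C=19, w×C=1×19=19
  J3: C=22, w×C=5×22=110
  J4: C=33, w×C=5×33=165
  J5: C=40, w×C=9×40=360
  J6: C=43, w×C=3×43=129
Sum w×C = 809
Sum w = 25
Weighted avg = 809/25
= 32.36


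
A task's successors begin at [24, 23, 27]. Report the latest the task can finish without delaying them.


LF = min of all successor start times
Successors start at: [24, 23, 27]
LF = min(24, 23, 27)
= 23


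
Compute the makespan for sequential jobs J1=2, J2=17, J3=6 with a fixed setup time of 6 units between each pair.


Makespan = Σ processing + (n-1) × setup
= (2 + 17 + 6) + (3-1)×6
= 25 + 12
= 37 time units


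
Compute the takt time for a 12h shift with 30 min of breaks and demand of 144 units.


Available = 12×60 - 30 = 690 min
Takt time = 690 / 144
= 4.79 min/unit


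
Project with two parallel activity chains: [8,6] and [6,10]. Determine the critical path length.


Path A: 8 + 6 = 14
Path B: 6 + 10 = 16
Critical path = longest = max(14, 16)
= 16 (Path B)


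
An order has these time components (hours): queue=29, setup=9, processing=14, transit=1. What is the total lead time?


Lead time = queue + setup + processing + transit
= 29 + 9 + 14 + 1
= 53 hours


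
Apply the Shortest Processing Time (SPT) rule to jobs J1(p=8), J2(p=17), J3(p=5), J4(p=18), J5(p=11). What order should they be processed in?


SPT: sort by shortest processing time
  J3: p=5
  J1: p=8
  J5: p=11
  J2: p=17
  J4: p=18
Order: J3 → J1 → J5 → J2 → J4


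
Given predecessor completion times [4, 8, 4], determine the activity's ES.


ES = max of all predecessor completion times
Predecessors: [4, 8, 4]
ES = max(4, 8, 4)
= 8


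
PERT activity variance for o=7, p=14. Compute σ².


σ² = ((p - o) / 6)² = (p - o)² / 36
= (14 - 7)² / 36
= 7² / 36
= 49 / 36
= 1.3611


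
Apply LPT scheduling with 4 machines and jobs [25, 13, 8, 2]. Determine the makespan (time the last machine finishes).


Jobs (LPT sorted): [25, 13, 8, 2]
Machines: 4
  J=25 → Machine 1 (load: 0+25=25)
  J=13 → Machine 2 (load: 0+13=13)
  J=8 → Machine 3 (load: 0+8=8)
  J=2 → Machine 4 (load: 0+2=2)
Machine loads: [25, 13, 8, 2]
Makespan = max = 25 time units


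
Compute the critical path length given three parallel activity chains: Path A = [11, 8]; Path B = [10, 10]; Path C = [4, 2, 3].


Path A: 11 + 8 = 19
Path B: 10 + 10 = 20
Path C: 4 + 2 + 3 = 9
Critical path = longest = max(19, 20, 9)
= 20 (Path B)


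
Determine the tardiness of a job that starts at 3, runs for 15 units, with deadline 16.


Completion = start + processing = 3 + 15 = 18
Tardiness = max(0, C - d) = max(0, 18 - 16)
= max(0, 2)
= 2


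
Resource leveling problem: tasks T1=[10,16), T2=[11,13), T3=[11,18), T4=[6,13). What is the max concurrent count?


Check each time point for overlaps:
  t=11: 4 tasks active (T1, T2, T3, T4)
Max concurrent = 4
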